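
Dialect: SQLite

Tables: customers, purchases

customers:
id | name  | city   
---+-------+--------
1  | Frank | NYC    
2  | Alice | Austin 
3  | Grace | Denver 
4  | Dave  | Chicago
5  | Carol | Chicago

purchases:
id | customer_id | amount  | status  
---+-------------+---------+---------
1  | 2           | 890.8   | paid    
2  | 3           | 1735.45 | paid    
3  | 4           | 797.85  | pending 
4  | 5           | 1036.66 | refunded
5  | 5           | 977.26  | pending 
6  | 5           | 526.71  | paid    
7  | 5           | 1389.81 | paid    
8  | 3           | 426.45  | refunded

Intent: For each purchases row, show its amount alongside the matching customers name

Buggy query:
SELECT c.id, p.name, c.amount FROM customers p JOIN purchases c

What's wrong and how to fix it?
Bug: JOIN with no ON clause produces a cartesian product; every purchases row pairs with every customers row

Fix: Add ON c.customer_id = p.id to the JOIN

Corrected query:
SELECT c.id, p.name, c.amount FROM customers p JOIN purchases c ON c.customer_id = p.id

Result:
id | name  | amount 
---+-------+--------
1  | Alice | 890.8  
2  | Grace | 1735.45
3  | Dave  | 797.85 
4  | Carol | 1036.66
5  | Carol | 977.26 
6  | Carol | 526.71 
7  | Carol | 1389.81
8  | Grace | 426.45 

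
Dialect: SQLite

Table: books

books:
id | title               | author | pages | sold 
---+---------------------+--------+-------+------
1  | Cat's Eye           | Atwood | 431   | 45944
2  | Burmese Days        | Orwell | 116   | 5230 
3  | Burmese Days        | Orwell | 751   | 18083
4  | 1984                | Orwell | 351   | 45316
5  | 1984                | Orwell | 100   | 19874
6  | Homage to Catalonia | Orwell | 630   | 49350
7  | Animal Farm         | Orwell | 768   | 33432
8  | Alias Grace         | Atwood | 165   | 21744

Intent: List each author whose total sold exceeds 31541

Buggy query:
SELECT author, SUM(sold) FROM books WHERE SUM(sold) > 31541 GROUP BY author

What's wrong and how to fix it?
Bug: SUM(sold) is an aggregate, but WHERE filters rows before aggregation

Fix: Use HAVING (which filters groups after aggregation) instead of WHERE

Corrected query:
SELECT author, SUM(sold) FROM books GROUP BY author HAVING SUM(sold) > 31541

Result:
author | SUM(sold)
-------+----------
Atwood | 67688    
Orwell | 171285   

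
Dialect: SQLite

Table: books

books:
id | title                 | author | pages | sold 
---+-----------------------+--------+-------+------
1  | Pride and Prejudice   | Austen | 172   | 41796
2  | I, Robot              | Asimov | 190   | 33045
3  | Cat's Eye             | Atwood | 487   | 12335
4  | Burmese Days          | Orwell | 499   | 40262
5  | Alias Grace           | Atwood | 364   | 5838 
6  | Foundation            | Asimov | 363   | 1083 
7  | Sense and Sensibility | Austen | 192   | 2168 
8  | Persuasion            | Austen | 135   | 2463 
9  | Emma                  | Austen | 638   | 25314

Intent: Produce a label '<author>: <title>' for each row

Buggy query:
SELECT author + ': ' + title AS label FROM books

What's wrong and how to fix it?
Bug: SQLite uses || for string concatenation; + coerces text to numbers (yielding 0)

Fix: Use the || operator for string concatenation

Corrected query:
SELECT author || ': ' || title AS label FROM books

Result:
label                        
-----------------------------
Austen: Pride and Prejudice  
Asimov: I, Robot             
Atwood: Cat's Eye            
Orwell: Burmese Days         
Atwood: Alias Grace          
Asimov: Foundation           
Austen: Sense and Sensibility
Austen: Persuasion           
Austen: Emma                 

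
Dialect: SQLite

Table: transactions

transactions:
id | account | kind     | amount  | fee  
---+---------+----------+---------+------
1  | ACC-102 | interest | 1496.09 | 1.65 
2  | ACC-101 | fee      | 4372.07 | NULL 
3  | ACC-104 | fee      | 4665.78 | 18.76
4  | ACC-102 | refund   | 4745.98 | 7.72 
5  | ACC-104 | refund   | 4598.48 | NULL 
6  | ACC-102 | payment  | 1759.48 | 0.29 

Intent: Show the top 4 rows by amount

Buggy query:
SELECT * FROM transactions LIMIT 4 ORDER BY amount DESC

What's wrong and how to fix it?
Bug: LIMIT must come after ORDER BY

Fix: Swap the clauses: ORDER BY first, then LIMIT

Corrected query:
SELECT * FROM transactions ORDER BY amount DESC LIMIT 4

Result:
id | account | kind   | amount  | fee  
---+---------+--------+---------+------
4  | ACC-102 | refund | 4745.98 | 7.72 
3  | ACC-104 | fee    | 4665.78 | 18.76
5  | ACC-104 | refund | 4598.48 | NULL 
2  | ACC-101 | fee    | 4372.07 | NULL 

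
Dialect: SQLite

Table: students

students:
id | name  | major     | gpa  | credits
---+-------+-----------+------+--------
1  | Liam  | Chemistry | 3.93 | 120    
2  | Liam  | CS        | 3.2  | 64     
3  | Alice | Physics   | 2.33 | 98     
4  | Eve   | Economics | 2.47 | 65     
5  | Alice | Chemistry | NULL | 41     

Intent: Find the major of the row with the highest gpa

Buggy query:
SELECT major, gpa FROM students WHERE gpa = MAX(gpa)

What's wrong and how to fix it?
Bug: MAX(gpa) is an aggregate and cannot be used directly in WHERE

Fix: Use a subquery: WHERE gpa = (SELECT MAX(gpa) FROM students)

Corrected query:
SELECT major, gpa FROM students WHERE gpa = (SELECT MAX(gpa) FROM students)

Result:
major     | gpa 
----------+-----
Chemistry | 3.93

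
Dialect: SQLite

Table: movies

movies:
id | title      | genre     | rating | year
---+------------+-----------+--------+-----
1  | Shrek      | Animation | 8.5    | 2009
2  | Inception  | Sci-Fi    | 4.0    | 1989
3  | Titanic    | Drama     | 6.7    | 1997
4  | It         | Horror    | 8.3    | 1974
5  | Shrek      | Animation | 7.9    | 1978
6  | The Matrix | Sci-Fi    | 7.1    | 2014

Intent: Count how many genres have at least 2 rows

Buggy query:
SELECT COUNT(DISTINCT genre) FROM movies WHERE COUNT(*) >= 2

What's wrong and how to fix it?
Bug: COUNT(*) cannot appear in WHERE; the per-group count doesn't exist yet

Fix: Use a subquery that GROUPs and filters with HAVING, then count its rows

Corrected query:
SELECT COUNT(*) FROM (SELECT genre FROM movies GROUP BY genre HAVING COUNT(*) >= 2)

Result:
COUNT(*)
--------
2       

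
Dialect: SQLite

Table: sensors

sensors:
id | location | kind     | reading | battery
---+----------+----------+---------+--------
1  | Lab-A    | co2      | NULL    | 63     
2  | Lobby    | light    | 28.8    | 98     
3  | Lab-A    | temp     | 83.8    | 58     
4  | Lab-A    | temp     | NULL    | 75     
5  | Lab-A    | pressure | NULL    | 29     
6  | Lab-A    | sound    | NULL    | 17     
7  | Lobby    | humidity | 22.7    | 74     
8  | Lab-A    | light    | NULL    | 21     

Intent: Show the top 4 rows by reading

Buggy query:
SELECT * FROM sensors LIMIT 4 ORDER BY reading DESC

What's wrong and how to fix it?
Bug: LIMIT must come after ORDER BY

Fix: Sort with ORDER BY, then apply LIMIT

Corrected query:
SELECT * FROM sensors ORDER BY reading DESC LIMIT 4

Result:
id | location | kind     | reading | battery
---+----------+----------+---------+--------
3  | Lab-A    | temp     | 83.8    | 58     
2  | Lobby    | light    | 28.8    | 98     
7  | Lobby    | humidity | 22.7    | 74     
1  | Lab-A    | co2      | NULL    | 63     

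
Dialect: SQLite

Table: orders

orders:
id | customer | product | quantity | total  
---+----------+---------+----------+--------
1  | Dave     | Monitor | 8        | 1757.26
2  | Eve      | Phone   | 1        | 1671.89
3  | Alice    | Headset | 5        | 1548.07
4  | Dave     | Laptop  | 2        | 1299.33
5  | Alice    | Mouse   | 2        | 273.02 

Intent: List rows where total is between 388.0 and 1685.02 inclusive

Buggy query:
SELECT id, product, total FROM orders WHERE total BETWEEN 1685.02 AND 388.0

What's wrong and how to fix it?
Bug: BETWEEN expects the lower bound first; with 1685.02 AND 388.0 the range is empty

Fix: Swap the bounds so the smaller value comes first

Corrected query:
SELECT id, product, total FROM orders WHERE total BETWEEN 388.0 AND 1685.02

Result:
id | product | total  
---+---------+--------
2  | Phone   | 1671.89
3  | Headset | 1548.07
4  | Laptop  | 1299.33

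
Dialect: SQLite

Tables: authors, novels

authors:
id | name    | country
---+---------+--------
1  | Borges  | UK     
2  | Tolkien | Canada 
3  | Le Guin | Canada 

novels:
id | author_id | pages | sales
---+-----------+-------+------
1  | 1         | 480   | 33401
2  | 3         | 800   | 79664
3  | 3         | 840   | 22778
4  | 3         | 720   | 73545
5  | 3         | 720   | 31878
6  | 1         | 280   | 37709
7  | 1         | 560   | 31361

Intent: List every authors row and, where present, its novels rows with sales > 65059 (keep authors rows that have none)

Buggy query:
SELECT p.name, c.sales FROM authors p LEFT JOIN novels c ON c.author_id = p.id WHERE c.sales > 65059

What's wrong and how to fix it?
Bug: Filtering c.sales in WHERE discards the NULL rows produced by LEFT JOIN, turning it into an inner join

Fix: Move the right-table condition into the ON clause so unmatched parents are kept

Corrected query:
SELECT p.name, c.sales FROM authors p LEFT JOIN novels c ON c.author_id = p.id AND c.sales > 65059

Result:
name    | sales
--------+------
Borges  | NULL 
Tolkien | NULL 
Le Guin | 73545
Le Guin | 79664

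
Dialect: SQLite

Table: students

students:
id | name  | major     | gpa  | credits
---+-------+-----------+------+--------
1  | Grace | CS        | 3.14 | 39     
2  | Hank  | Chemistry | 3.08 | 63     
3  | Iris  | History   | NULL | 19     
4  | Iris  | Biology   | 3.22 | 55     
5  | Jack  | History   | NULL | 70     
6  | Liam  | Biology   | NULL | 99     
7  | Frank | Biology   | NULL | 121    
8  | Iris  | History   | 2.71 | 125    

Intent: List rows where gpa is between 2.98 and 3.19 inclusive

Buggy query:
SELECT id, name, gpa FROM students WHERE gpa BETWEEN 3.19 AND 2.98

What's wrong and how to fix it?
Bug: The bounds are reversed; BETWEEN a AND b requires a <= b to match anything

Fix: Swap the bounds so the smaller value comes first

Corrected query:
SELECT id, name, gpa FROM students WHERE gpa BETWEEN 2.98 AND 3.19

Result:
id | name  | gpa 
---+-------+-----
1  | Grace | 3.14
2  | Hank  | 3.08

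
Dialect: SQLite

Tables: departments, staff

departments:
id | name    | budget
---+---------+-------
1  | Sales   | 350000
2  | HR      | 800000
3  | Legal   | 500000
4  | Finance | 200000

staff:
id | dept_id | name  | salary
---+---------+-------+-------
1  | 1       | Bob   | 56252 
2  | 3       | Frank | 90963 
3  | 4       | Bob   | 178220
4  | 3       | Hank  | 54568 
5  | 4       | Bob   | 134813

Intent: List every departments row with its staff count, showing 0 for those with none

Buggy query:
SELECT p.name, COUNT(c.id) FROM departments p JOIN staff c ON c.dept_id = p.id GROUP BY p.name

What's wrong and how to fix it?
Bug: An inner join excludes parents with zero children

Fix: Switch to LEFT JOIN to retain unmatched parent rows

Corrected query:
SELECT p.name, COUNT(c.id) FROM departments p LEFT JOIN staff c ON c.dept_id = p.id GROUP BY p.name

Result:
name    | COUNT(c.id)
--------+------------
Finance | 2          
HR      | 0          
Legal   | 2          
Sales   | 1          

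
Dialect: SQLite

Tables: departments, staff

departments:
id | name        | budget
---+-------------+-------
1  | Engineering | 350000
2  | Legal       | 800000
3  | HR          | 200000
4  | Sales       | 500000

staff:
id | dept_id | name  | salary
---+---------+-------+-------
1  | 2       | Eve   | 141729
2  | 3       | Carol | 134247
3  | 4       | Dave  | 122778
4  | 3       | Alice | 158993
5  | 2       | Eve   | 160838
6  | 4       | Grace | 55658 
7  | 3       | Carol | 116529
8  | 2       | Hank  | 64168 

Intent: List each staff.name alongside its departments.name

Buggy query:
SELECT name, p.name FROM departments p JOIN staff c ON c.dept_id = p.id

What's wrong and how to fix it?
Bug: 'name' exists in both joined tables, so the database can't tell which one is meant

Fix: Prefix ambiguous columns with the table alias

Corrected query:
SELECT c.name, p.name FROM departments p JOIN staff c ON c.dept_id = p.id

Result:
name  | name 
------+------
Eve   | Legal
Carol | HR   
Dave  | Sales
Alice | HR   
Eve   | Legal
Grace | Sales
Carol | HR   
Hank  | Legal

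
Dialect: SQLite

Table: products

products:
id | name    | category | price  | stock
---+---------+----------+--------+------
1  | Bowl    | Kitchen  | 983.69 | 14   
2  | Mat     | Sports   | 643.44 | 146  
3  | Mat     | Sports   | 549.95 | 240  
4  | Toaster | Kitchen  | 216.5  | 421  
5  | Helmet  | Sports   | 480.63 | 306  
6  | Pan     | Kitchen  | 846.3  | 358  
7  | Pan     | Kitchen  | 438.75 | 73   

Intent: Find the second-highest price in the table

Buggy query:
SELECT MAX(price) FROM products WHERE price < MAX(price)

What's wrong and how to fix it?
Bug: The inner MAX is an aggregate inside WHERE, which is not allowed

Fix: Put the inner MAX in a scalar subquery

Corrected query:
SELECT MAX(price) FROM products WHERE price < (SELECT MAX(price) FROM products)

Result:
MAX(price)
----------
846.3     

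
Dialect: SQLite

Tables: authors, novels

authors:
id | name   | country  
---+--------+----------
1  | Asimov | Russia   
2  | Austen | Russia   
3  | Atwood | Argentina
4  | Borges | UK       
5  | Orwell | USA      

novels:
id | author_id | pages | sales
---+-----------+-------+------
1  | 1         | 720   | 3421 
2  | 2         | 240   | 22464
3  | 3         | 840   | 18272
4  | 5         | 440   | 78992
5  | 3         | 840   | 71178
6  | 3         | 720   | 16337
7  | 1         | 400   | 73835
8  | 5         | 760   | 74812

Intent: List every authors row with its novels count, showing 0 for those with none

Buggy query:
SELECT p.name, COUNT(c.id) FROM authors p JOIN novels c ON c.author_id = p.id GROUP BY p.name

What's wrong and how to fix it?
Bug: INNER JOIN drops authors rows that have no matching novels rows

Fix: Use LEFT JOIN so parents without children still appear (COUNT(c.id) gives 0)

Corrected query:
SELECT p.name, COUNT(c.id) FROM authors p LEFT JOIN novels c ON c.author_id = p.id GROUP BY p.name

Result:
name   | COUNT(c.id)
-------+------------
Asimov | 2          
Atwood | 3          
Austen | 1          
Borges | 0          
Orwell | 2          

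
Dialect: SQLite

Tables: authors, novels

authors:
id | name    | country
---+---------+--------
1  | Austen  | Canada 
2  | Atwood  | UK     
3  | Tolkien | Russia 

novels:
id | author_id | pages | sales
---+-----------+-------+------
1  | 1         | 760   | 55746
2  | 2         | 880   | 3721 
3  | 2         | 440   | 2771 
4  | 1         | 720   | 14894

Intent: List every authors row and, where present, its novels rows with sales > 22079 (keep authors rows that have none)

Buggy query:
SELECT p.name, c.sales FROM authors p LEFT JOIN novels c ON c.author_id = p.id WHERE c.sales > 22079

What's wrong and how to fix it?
Bug: Filtering c.sales in WHERE discards the NULL rows produced by LEFT JOIN, turning it into an inner join

Fix: Move the right-table condition into the ON clause so unmatched parents are kept

Corrected query:
SELECT p.name, c.sales FROM authors p LEFT JOIN novels c ON c.author_id = p.id AND c.sales > 22079

Result:
name    | sales
--------+------
Austen  | 55746
Atwood  | NULL 
Tolkien | NULL 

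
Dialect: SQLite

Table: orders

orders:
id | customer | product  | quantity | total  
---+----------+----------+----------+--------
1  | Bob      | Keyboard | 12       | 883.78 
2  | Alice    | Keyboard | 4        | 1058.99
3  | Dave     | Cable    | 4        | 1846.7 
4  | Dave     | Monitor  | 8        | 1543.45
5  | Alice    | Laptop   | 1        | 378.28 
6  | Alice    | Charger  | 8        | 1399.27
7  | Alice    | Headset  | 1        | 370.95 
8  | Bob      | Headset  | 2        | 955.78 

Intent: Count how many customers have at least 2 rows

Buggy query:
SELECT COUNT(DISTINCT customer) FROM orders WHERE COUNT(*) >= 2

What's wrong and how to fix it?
Bug: COUNT(*) cannot appear in WHERE; the per-group count doesn't exist yet

Fix: Use a subquery that GROUPs and filters with HAVING, then count its rows

Corrected query:
SELECT COUNT(*) FROM (SELECT customer FROM orders GROUP BY customer HAVING COUNT(*) >= 2)

Result:
COUNT(*)
--------
3       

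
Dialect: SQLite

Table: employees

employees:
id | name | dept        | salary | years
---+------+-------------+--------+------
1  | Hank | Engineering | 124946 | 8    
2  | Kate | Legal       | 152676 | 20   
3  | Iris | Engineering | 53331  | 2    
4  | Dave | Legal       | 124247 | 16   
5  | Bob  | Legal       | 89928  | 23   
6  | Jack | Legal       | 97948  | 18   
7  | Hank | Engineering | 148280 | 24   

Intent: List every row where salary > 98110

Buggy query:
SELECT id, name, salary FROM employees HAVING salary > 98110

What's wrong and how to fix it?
Bug: This is a non-aggregate query (no GROUP BY, no aggregates), so in SQLite the HAVING clause is invalid here; a row-level condition belongs in WHERE

Fix: Replace HAVING with WHERE since the condition applies to individual rows

Corrected query:
SELECT id, name, salary FROM employees WHERE salary > 98110

Result:
id | name | salary
---+------+-------
1  | Hank | 124946
2  | Kate | 152676
4  | Dave | 124247
7  | Hank | 148280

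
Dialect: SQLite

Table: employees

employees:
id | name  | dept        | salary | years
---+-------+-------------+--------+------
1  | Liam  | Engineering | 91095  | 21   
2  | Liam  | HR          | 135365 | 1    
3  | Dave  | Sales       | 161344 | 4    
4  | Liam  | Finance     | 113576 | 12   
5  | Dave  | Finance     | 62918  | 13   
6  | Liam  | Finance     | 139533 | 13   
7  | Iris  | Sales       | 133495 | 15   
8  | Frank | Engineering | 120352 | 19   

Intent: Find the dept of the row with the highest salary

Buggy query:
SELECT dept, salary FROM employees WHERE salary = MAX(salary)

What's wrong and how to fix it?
Bug: MAX(salary) is an aggregate and cannot be used directly in WHERE

Fix: Use a subquery: WHERE salary = (SELECT MAX(salary) FROM employees)

Corrected query:
SELECT dept, salary FROM employees WHERE salary = (SELECT MAX(salary) FROM employees)

Result:
dept  | salary
------+-------
Sales | 161344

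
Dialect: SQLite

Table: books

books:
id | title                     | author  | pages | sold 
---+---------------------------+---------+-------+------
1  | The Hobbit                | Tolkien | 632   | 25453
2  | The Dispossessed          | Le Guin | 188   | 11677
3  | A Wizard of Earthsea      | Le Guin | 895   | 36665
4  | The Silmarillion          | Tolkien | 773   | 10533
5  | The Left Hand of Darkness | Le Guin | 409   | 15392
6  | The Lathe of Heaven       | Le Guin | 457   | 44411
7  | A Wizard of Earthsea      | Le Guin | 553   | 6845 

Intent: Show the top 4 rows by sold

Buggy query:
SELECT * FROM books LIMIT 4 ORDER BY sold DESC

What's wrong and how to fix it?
Bug: ORDER BY cannot follow LIMIT; LIMIT is the final clause

Fix: Swap the clauses: ORDER BY first, then LIMIT

Corrected query:
SELECT * FROM books ORDER BY sold DESC LIMIT 4

Result:
id | title                     | author  | pages | sold 
---+---------------------------+---------+-------+------
6  | The Lathe of Heaven       | Le Guin | 457   | 44411
3  | A Wizard of Earthsea      | Le Guin | 895   | 36665
1  | The Hobbit                | Tolkien | 632   | 25453
5  | The Left Hand of Darkness | Le Guin | 409   | 15392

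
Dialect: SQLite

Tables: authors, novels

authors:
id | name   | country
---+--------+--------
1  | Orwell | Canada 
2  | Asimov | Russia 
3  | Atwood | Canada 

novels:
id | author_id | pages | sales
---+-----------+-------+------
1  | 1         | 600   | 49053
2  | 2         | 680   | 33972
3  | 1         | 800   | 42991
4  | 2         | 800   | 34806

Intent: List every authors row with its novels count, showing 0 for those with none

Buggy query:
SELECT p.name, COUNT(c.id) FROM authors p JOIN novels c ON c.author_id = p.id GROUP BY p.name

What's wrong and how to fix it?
Bug: An inner join excludes parents with zero children

Fix: Use LEFT JOIN so parents without children still appear (COUNT(c.id) gives 0)

Corrected query:
SELECT p.name, COUNT(c.id) FROM authors p LEFT JOIN novels c ON c.author_id = p.id GROUP BY p.name

Result:
name   | COUNT(c.id)
-------+------------
Asimov | 2          
Atwood | 0          
Orwell | 2          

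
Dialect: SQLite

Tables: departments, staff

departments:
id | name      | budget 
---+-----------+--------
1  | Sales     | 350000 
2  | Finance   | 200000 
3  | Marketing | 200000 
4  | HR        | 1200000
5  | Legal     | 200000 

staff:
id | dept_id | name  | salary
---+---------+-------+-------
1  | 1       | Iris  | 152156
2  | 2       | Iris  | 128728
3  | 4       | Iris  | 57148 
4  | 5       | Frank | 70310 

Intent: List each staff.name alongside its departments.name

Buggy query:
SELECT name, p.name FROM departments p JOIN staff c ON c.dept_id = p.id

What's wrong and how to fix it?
Bug: 'name' exists in both joined tables, so the database can't tell which one is meant

Fix: Qualify the column with its table alias (c.name)

Corrected query:
SELECT c.name, p.name FROM departments p JOIN staff c ON c.dept_id = p.id

Result:
name  | name   
------+--------
Iris  | Sales  
Iris  | Finance
Iris  | HR     
Frank | Legal  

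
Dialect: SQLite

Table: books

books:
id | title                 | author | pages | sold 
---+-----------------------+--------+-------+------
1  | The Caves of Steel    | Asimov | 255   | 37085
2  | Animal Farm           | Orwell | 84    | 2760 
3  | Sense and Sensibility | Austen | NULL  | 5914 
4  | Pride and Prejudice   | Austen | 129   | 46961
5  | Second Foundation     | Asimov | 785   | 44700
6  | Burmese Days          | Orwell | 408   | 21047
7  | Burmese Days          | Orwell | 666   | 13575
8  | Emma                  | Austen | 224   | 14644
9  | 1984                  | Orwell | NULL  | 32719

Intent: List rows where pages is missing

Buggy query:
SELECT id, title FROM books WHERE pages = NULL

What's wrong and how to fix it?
Bug: '= NULL' is always unknown in SQL three-valued logic, so no rows match

Fix: Use IS NULL to test for NULL

Corrected query:
SELECT id, title FROM books WHERE pages IS NULL

Result:
id | title                
---+----------------------
3  | Sense and Sensibility
9  | 1984                 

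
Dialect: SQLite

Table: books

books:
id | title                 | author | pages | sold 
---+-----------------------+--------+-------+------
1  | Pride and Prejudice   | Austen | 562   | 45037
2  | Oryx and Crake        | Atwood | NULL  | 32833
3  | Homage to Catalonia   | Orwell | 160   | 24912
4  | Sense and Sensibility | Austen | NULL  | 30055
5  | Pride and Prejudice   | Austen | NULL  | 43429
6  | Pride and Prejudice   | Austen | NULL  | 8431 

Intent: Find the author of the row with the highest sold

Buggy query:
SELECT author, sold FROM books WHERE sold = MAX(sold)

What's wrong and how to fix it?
Bug: WHERE is evaluated per row; an aggregate over the whole table isn't defined there

Fix: Use a subquery: WHERE sold = (SELECT MAX(sold) FROM books)

Corrected query:
SELECT author, sold FROM books WHERE sold = (SELECT MAX(sold) FROM books)

Result:
author | sold 
-------+------
Austen | 45037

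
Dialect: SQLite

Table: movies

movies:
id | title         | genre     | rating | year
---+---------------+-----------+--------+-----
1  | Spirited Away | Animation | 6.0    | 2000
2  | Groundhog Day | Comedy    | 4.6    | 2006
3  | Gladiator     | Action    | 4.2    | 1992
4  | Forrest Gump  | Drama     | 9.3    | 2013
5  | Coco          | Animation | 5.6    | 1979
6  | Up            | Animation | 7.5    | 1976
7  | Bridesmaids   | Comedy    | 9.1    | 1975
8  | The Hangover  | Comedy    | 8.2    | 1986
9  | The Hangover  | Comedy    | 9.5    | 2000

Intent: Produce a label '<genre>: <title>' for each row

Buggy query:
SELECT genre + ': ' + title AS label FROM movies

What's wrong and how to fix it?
Bug: SQLite uses || for string concatenation; + coerces text to numbers (yielding 0)

Fix: Replace + with || to concatenate text

Corrected query:
SELECT genre || ': ' || title AS label FROM movies

Result:
label                   
------------------------
Animation: Spirited Away
Comedy: Groundhog Day   
Action: Gladiator       
Drama: Forrest Gump     
Animation: Coco         
Animation: Up           
Comedy: Bridesmaids     
Comedy: The Hangover    
Comedy: The Hangover    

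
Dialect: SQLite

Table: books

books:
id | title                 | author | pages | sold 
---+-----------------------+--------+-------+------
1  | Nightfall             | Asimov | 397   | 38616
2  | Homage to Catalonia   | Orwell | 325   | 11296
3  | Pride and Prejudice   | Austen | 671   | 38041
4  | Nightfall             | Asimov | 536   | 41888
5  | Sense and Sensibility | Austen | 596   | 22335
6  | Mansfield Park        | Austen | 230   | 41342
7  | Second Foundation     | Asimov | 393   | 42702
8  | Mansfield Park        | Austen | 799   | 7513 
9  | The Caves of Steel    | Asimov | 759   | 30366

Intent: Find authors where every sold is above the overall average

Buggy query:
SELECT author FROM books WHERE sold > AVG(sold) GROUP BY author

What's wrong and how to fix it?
Bug: WHERE evaluates per row before aggregation, so AVG() is unavailable

Fix: Compute the overall average in a scalar subquery and compare each group's MIN against it in HAVING

Corrected query:
SELECT author FROM books GROUP BY author HAVING MIN(sold) > (SELECT AVG(sold) FROM books)

Result:
(no rows)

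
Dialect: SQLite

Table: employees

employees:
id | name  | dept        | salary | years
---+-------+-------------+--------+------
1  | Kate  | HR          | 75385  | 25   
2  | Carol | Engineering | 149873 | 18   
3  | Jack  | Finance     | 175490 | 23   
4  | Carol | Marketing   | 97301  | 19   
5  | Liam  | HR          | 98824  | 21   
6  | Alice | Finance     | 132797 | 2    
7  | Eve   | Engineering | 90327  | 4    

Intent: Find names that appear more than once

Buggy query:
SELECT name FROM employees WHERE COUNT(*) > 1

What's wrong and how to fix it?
Bug: WHERE can't reference COUNT(*); aggregates are computed after WHERE

Fix: GROUP BY name, then filter groups with HAVING COUNT(*) > 1

Corrected query:
SELECT name FROM employees GROUP BY name HAVING COUNT(*) > 1

Result:
name 
-----
Carol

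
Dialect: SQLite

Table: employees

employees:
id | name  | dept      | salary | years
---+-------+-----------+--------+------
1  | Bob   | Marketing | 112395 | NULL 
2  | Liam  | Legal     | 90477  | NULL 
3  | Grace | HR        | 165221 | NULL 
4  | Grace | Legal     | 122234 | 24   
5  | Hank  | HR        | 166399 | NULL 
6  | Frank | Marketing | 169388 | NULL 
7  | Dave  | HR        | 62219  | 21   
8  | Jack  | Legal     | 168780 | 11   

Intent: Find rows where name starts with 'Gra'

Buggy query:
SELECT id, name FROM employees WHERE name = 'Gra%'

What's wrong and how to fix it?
Bug: Wildcards only work with LIKE; '=' treats '%' as a literal character

Fix: Use LIKE for wildcard pattern matching

Corrected query:
SELECT id, name FROM employees WHERE name LIKE 'Gra%'

Result:
id | name 
---+------
3  | Grace
4  | Grace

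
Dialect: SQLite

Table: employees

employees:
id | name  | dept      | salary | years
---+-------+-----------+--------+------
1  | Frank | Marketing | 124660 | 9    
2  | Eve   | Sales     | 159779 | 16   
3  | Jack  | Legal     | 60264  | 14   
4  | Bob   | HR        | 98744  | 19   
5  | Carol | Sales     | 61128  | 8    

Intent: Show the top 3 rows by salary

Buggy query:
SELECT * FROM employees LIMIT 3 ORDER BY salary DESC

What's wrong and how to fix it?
Bug: LIMIT must come after ORDER BY

Fix: Sort with ORDER BY, then apply LIMIT

Corrected query:
SELECT * FROM employees ORDER BY salary DESC LIMIT 3

Result:
id | name  | dept      | salary | years
---+-------+-----------+--------+------
2  | Eve   | Sales     | 159779 | 16   
1  | Frank | Marketing | 124660 | 9    
4  | Bob   | HR        | 98744  | 19   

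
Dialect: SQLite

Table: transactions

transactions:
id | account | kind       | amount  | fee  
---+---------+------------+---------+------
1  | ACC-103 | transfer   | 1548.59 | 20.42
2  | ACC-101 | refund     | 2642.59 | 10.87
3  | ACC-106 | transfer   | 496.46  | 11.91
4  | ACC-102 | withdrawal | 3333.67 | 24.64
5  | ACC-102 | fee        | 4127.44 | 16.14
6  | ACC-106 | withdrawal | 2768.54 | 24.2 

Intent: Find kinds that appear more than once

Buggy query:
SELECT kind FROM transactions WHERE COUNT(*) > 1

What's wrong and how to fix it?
Bug: COUNT(*) is an aggregate and cannot be used in WHERE

Fix: Group first, then use HAVING for the count condition

Corrected query:
SELECT kind FROM transactions GROUP BY kind HAVING COUNT(*) > 1

Result:
kind      
----------
transfer  
withdrawal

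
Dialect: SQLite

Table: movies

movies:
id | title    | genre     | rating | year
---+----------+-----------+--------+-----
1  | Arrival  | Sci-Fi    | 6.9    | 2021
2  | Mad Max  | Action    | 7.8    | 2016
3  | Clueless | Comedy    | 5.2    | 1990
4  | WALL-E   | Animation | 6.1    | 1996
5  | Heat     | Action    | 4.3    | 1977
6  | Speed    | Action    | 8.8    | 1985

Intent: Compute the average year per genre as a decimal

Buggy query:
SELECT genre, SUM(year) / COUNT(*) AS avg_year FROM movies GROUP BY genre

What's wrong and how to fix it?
Bug: Both operands are integers, so '/' performs integer division and truncates

Fix: Multiply by 1.0 (or CAST to REAL) to force floating-point division

Corrected query:
SELECT genre, SUM(year) * 1.0 / COUNT(*) AS avg_year FROM movies GROUP BY genre

Result:
genre     | avg_year   
----------+------------
Action    | 1992.666667
Animation | 1996       
Comedy    | 1990       
Sci-Fi    | 2021       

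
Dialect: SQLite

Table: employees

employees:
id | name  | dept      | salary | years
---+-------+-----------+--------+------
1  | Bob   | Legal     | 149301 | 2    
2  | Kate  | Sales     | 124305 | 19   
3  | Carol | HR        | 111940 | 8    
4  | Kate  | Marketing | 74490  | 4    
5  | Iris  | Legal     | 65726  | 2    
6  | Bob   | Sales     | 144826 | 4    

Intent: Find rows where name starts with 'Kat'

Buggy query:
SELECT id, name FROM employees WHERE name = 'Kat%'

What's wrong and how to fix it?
Bug: '=' compares the literal string including the % character; pattern matching needs LIKE

Fix: Replace '=' with LIKE so 'Kat%' is treated as a pattern

Corrected query:
SELECT id, name FROM employees WHERE name LIKE 'Kat%'

Result:
id | name
---+-----
2  | Kate
4  | Kate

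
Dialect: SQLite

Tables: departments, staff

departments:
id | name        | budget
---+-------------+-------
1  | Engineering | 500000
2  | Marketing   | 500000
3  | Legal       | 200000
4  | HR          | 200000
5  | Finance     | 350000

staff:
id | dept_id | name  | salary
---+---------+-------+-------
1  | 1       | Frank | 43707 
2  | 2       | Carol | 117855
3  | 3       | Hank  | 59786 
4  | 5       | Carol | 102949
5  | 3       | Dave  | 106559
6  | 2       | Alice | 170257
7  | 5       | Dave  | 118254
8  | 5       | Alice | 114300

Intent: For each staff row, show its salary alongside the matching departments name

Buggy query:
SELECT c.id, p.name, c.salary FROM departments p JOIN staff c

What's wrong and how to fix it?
Bug: JOIN with no ON clause produces a cartesian product; every staff row pairs with every departments row

Fix: Add ON c.dept_id = p.id to the JOIN

Corrected query:
SELECT c.id, p.name, c.salary FROM departments p JOIN staff c ON c.dept_id = p.id

Result:
id | name        | salary
---+-------------+-------
1  | Engineering | 43707 
2  | Marketing   | 117855
3  | Legal       | 59786 
4  | Finance     | 102949
5  | Legal       | 106559
6  | Marketing   | 170257
7  | Finance     | 118254
8  | Finance     | 114300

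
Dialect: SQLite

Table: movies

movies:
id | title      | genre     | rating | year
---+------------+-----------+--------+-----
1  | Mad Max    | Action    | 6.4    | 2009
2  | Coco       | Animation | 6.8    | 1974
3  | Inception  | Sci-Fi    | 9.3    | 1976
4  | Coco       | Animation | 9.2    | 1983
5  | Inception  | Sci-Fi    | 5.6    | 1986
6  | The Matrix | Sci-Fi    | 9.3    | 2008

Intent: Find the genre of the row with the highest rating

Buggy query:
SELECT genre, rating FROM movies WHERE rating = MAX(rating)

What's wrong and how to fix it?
Bug: MAX(rating) is an aggregate and cannot be used directly in WHERE

Fix: Wrap MAX in a scalar subquery so WHERE compares against a single value

Corrected query:
SELECT genre, rating FROM movies WHERE rating = (SELECT MAX(rating) FROM movies)

Result:
genre  | rating
-------+-------
Sci-Fi | 9.3   
Sci-Fi | 9.3   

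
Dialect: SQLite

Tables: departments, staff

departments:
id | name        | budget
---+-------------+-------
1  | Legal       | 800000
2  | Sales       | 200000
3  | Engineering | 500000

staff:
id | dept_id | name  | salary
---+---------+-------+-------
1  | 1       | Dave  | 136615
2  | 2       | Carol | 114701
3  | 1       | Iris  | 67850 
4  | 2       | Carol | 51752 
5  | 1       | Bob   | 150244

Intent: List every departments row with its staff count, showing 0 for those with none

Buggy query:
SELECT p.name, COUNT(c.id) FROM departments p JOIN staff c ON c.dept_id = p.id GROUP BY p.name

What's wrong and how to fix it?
Bug: INNER JOIN drops departments rows that have no matching staff rows

Fix: Use LEFT JOIN so parents without children still appear (COUNT(c.id) gives 0)

Corrected query:
SELECT p.name, COUNT(c.id) FROM departments p LEFT JOIN staff c ON c.dept_id = p.id GROUP BY p.name

Result:
name        | COUNT(c.id)
------------+------------
Engineering | 0          
Legal       | 3          
Sales       | 2          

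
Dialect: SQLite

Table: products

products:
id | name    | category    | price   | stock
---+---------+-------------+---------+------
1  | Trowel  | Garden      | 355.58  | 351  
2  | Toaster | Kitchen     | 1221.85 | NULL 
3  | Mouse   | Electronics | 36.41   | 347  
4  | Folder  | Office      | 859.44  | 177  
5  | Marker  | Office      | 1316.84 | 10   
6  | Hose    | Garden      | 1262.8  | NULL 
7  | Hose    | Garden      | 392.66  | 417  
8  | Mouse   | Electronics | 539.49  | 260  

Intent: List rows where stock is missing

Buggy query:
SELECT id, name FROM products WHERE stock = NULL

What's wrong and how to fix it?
Bug: '= NULL' is always unknown in SQL three-valued logic, so no rows match

Fix: Use IS NULL to test for NULL

Corrected query:
SELECT id, name FROM products WHERE stock IS NULL

Result:
id | name   
---+--------
2  | Toaster
6  | Hose   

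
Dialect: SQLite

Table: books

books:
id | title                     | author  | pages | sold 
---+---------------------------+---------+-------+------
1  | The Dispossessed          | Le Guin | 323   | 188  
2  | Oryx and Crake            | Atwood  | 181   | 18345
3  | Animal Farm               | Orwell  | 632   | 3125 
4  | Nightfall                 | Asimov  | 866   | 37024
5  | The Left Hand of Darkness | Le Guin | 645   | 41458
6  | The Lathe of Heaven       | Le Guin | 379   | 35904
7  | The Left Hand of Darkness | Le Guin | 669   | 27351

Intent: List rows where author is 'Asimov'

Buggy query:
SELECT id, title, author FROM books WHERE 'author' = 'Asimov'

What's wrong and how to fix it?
Bug: Single quotes denote string literals in SQL; the column name is being compared as a constant string

Fix: Reference the column as author without single quotes

Corrected query:
SELECT id, title, author FROM books WHERE author = 'Asimov'

Result:
id | title     | author
---+-----------+-------
4  | Nightfall | Asimov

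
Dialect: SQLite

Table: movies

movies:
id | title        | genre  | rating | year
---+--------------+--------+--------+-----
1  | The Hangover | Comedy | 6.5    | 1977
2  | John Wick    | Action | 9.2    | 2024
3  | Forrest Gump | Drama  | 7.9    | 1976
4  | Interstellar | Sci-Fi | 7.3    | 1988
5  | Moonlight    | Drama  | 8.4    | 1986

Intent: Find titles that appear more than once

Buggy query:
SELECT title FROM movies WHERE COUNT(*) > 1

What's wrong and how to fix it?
Bug: COUNT(*) is an aggregate and cannot be used in WHERE

Fix: GROUP BY title, then filter groups with HAVING COUNT(*) > 1

Corrected query:
SELECT title FROM movies GROUP BY title HAVING COUNT(*) > 1

Result:
(no rows)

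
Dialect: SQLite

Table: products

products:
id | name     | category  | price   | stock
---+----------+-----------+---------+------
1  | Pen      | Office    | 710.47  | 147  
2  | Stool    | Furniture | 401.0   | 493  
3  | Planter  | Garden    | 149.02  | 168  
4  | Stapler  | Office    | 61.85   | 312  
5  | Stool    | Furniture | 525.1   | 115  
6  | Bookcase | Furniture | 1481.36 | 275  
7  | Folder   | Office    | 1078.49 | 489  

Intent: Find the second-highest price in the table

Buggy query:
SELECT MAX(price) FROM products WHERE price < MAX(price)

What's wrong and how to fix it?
Bug: The inner MAX is an aggregate inside WHERE, which is not allowed

Fix: Compute the overall MAX in a subquery, then take MAX of rows below it

Corrected query:
SELECT MAX(price) FROM products WHERE price < (SELECT MAX(price) FROM products)

Result:
MAX(price)
----------
1078.49   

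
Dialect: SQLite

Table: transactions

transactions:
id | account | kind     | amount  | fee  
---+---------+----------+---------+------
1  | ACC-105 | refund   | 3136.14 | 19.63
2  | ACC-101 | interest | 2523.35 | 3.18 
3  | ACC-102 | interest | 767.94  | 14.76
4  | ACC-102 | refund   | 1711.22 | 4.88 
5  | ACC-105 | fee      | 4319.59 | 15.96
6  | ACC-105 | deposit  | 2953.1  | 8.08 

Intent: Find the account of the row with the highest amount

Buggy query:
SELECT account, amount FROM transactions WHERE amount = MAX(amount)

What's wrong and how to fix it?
Bug: MAX(amount) is an aggregate and cannot be used directly in WHERE

Fix: Wrap MAX in a scalar subquery so WHERE compares against a single value

Corrected query:
SELECT account, amount FROM transactions WHERE amount = (SELECT MAX(amount) FROM transactions)

Result:
account | amount 
--------+--------
ACC-105 | 4319.59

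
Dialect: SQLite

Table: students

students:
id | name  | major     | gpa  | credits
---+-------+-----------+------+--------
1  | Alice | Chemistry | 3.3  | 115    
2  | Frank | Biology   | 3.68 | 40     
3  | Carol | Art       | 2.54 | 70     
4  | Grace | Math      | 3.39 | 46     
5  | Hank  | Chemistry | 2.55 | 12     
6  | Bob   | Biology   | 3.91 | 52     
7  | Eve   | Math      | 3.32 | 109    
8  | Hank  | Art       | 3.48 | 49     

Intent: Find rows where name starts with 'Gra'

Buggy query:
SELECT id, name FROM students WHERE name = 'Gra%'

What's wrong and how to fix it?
Bug: '=' compares the literal string including the % character; pattern matching needs LIKE

Fix: Use LIKE for wildcard pattern matching

Corrected query:
SELECT id, name FROM students WHERE name LIKE 'Gra%'

Result:
id | name 
---+------
4  | Grace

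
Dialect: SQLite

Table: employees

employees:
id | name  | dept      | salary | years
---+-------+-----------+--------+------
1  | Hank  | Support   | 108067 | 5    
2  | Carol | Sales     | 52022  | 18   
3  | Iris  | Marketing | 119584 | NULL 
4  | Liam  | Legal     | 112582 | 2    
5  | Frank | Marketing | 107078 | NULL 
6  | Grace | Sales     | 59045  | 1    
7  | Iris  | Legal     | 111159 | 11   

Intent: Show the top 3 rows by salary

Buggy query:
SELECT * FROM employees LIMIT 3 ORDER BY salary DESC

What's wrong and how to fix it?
Bug: LIMIT must come after ORDER BY

Fix: Swap the clauses: ORDER BY first, then LIMIT

Corrected query:
SELECT * FROM employees ORDER BY salary DESC LIMIT 3

Result:
id | name | dept      | salary | years
---+------+-----------+--------+------
3  | Iris | Marketing | 119584 | NULL 
4  | Liam | Legal     | 112582 | 2    
7  | Iris | Legal     | 111159 | 11   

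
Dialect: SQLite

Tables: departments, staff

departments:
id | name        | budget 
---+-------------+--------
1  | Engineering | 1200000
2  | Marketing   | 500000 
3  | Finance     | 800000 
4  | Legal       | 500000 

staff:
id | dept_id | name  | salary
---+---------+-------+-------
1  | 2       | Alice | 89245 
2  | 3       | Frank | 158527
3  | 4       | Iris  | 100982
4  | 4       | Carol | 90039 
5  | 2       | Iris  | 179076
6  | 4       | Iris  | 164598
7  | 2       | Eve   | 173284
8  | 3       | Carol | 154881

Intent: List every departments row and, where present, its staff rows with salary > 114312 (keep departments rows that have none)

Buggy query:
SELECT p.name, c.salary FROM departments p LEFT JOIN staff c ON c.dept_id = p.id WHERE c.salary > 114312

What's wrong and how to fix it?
Bug: A WHERE condition on the right-hand table after LEFT JOIN drops unmatched parents

Fix: Put 'c.salary > 114312' in the JOIN's ON clause instead of WHERE

Corrected query:
SELECT p.name, c.salary FROM departments p LEFT JOIN staff c ON c.dept_id = p.id AND c.salary > 114312

Result:
name        | salary
------------+-------
Engineering | NULL  
Marketing   | 173284
Marketing   | 179076
Finance     | 154881
Finance     | 158527
Legal       | 164598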